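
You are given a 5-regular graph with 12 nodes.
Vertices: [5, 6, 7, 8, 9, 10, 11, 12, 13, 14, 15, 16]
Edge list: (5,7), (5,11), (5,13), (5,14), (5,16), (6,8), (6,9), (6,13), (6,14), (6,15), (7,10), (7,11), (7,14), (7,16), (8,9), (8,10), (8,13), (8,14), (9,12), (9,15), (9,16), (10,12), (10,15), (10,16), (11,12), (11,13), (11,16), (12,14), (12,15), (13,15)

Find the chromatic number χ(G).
Clique number ω(G) = 4 (lower bound: χ ≥ ω).
The clique on [5, 7, 11, 16] has size 4, forcing χ ≥ 4, and the coloring below uses 4 colors, so χ(G) = 4.
A valid 4-coloring: color 1: [8, 11, 15]; color 2: [6, 7, 12]; color 3: [13, 14, 16]; color 4: [5, 9, 10].

χ(G) = 4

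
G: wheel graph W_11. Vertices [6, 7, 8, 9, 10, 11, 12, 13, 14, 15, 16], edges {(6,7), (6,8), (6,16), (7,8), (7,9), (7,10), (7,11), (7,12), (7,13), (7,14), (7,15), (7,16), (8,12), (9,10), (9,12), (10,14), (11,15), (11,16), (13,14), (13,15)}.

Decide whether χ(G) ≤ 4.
A valid 4-coloring: color 1: [7]; color 2: [6, 10, 11, 12, 13]; color 3: [8, 9, 14, 15, 16].
(χ(G) = 3 ≤ 4.)

Yes, G is 4-colorable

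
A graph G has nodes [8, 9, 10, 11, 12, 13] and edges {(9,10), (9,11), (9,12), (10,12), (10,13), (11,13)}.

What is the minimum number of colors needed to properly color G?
Clique number ω(G) = 3 (lower bound: χ ≥ ω).
The clique on [9, 10, 12] has size 3, forcing χ ≥ 3, and the coloring below uses 3 colors, so χ(G) = 3.
A valid 3-coloring: color 1: [8, 9, 13]; color 2: [10, 11]; color 3: [12].

χ(G) = 3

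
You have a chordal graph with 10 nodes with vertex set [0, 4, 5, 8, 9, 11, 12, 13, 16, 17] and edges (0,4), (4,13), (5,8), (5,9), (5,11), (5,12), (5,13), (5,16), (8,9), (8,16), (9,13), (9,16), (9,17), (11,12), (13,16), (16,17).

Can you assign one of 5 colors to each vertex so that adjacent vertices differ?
Yes, G is 5-colorable

A valid 5-coloring: color 1: [4, 5, 17]; color 2: [0, 12, 16]; color 3: [9, 11]; color 4: [8, 13].
(χ(G) = 4 ≤ 5.)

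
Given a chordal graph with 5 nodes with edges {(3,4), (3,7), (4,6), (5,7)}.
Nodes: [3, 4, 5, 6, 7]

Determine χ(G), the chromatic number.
Clique number ω(G) = 2 (lower bound: χ ≥ ω).
The graph is bipartite (no odd cycle), so 2 colors suffice: χ(G) = 2.
A valid 2-coloring: color 1: [3, 5, 6]; color 2: [4, 7].

χ(G) = 2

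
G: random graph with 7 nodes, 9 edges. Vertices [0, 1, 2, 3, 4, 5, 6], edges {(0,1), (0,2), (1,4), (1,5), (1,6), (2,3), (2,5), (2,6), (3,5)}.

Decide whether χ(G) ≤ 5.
Yes, G is 5-colorable

A valid 5-coloring: color 1: [1, 2]; color 2: [0, 4, 5, 6]; color 3: [3].
(χ(G) = 3 ≤ 5.)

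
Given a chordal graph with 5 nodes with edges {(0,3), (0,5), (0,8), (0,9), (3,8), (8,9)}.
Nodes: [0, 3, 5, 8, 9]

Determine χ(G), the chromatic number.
Clique number ω(G) = 3 (lower bound: χ ≥ ω).
The clique on [0, 8, 9] has size 3, forcing χ ≥ 3, and the coloring below uses 3 colors, so χ(G) = 3.
A valid 3-coloring: color 1: [0]; color 2: [5, 8]; color 3: [3, 9].

χ(G) = 3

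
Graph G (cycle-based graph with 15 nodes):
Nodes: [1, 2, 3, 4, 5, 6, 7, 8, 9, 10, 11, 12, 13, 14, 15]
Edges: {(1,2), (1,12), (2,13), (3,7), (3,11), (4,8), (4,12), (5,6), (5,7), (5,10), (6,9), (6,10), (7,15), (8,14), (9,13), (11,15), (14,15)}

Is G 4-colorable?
A valid 4-coloring: color 1: [2, 3, 5, 8, 9, 12, 15]; color 2: [1, 4, 6, 7, 11, 13, 14]; color 3: [10].
(χ(G) = 3 ≤ 4.)

Yes, G is 4-colorable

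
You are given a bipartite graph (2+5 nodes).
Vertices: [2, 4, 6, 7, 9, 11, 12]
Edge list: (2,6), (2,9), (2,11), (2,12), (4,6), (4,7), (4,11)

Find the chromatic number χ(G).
Clique number ω(G) = 2 (lower bound: χ ≥ ω).
The graph is bipartite (no odd cycle), so 2 colors suffice: χ(G) = 2.
A valid 2-coloring: color 1: [2, 4]; color 2: [6, 7, 9, 11, 12].

χ(G) = 2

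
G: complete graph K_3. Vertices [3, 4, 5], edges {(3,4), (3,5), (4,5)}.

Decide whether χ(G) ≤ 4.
Yes, G is 4-colorable

A valid 4-coloring: color 1: [4]; color 2: [5]; color 3: [3].
(χ(G) = 3 ≤ 4.)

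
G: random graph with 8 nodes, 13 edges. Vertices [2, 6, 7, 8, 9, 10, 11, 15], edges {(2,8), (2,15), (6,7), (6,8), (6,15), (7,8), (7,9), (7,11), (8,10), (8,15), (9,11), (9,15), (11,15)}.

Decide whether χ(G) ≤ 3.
A valid 3-coloring: color 1: [8, 11]; color 2: [7, 10, 15]; color 3: [2, 6, 9].
(χ(G) = 3 ≤ 3.)

Yes, G is 3-colorable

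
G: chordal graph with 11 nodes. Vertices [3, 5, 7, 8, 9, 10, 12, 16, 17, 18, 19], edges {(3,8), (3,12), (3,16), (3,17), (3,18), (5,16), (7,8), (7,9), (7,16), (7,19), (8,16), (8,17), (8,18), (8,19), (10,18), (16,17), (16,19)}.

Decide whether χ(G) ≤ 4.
Yes, G is 4-colorable

A valid 4-coloring: color 1: [9, 12, 16, 18]; color 2: [5, 8, 10]; color 3: [3, 7]; color 4: [17, 19].
(χ(G) = 4 ≤ 4.)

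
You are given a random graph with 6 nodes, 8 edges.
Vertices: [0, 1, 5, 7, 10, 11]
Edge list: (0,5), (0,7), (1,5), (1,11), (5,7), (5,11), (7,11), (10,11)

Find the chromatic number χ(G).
χ(G) = 3

Clique number ω(G) = 3 (lower bound: χ ≥ ω).
The clique on [0, 5, 7] has size 3, forcing χ ≥ 3, and the coloring below uses 3 colors, so χ(G) = 3.
A valid 3-coloring: color 1: [0, 11]; color 2: [5, 10]; color 3: [1, 7].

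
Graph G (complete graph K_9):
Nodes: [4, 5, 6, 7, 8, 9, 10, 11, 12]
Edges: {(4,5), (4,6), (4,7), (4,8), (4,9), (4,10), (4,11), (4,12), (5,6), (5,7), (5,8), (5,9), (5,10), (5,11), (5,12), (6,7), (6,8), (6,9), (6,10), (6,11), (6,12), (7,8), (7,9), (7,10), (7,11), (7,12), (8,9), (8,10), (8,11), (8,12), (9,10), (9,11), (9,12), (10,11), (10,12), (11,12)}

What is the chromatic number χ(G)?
χ(G) = 9

Clique number ω(G) = 9 (lower bound: χ ≥ ω).
The clique on [4, 5, 6, 7, 8, 9, 10, 11, 12] has size 9, forcing χ ≥ 9, and the coloring below uses 9 colors, so χ(G) = 9.
A valid 9-coloring: color 1: [8]; color 2: [12]; color 3: [10]; color 4: [6]; color 5: [11]; color 6: [5]; color 7: [7]; color 8: [9]; color 9: [4].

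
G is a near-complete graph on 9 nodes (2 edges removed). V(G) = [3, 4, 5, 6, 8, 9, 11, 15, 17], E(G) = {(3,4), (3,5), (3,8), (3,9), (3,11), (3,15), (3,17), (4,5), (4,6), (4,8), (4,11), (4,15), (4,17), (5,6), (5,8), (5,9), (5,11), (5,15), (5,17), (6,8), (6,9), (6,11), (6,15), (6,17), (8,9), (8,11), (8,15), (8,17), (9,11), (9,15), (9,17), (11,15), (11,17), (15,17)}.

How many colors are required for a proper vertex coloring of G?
Clique number ω(G) = 7 (lower bound: χ ≥ ω).
The clique on [3, 5, 8, 9, 11, 15, 17] has size 7, forcing χ ≥ 7, and the coloring below uses 7 colors, so χ(G) = 7.
A valid 7-coloring: color 1: [15]; color 2: [5]; color 3: [8]; color 4: [17]; color 5: [11]; color 6: [3, 6]; color 7: [4, 9].

χ(G) = 7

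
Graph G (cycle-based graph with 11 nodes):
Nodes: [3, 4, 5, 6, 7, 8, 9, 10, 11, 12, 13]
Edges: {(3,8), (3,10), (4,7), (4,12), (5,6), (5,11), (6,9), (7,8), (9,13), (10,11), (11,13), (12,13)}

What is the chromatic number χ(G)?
χ(G) = 3

Clique number ω(G) = 2 (lower bound: χ ≥ ω).
Odd cycle [5, 6, 9, 13, 11] needs 3 colors (χ ≥ 3).
The coloring below uses 3 colors, so χ(G) = 3.
A valid 3-coloring: color 1: [3, 6, 7, 11, 12]; color 2: [4, 5, 8, 10, 13]; color 3: [9].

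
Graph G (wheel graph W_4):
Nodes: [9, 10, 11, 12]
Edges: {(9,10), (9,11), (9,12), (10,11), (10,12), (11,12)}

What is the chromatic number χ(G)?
χ(G) = 4

Clique number ω(G) = 4 (lower bound: χ ≥ ω).
The clique on [9, 10, 11, 12] has size 4, forcing χ ≥ 4, and the coloring below uses 4 colors, so χ(G) = 4.
A valid 4-coloring: color 1: [11]; color 2: [12]; color 3: [10]; color 4: [9].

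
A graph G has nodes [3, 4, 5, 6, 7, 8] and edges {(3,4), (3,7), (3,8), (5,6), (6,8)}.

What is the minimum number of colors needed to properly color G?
χ(G) = 2

Clique number ω(G) = 2 (lower bound: χ ≥ ω).
The graph is bipartite (no odd cycle), so 2 colors suffice: χ(G) = 2.
A valid 2-coloring: color 1: [3, 6]; color 2: [4, 5, 7, 8].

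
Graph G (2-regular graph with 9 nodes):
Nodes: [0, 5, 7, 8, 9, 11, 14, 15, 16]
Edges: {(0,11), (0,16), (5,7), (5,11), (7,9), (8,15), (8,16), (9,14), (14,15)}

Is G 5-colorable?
Yes, G is 5-colorable

A valid 5-coloring: color 1: [0, 5, 8, 14]; color 2: [7, 11, 15, 16]; color 3: [9].
(χ(G) = 3 ≤ 5.)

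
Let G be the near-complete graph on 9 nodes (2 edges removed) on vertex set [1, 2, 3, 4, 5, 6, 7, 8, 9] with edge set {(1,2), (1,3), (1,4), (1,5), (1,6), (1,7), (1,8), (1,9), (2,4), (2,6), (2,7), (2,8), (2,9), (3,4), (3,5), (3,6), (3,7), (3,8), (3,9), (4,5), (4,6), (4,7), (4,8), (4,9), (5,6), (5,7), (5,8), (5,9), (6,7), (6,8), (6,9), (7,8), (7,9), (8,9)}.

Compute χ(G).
Clique number ω(G) = 8 (lower bound: χ ≥ ω).
The clique on [1, 3, 4, 5, 6, 7, 8, 9] has size 8, forcing χ ≥ 8, and the coloring below uses 8 colors, so χ(G) = 8.
A valid 8-coloring: color 1: [6]; color 2: [9]; color 3: [7]; color 4: [1]; color 5: [8]; color 6: [4]; color 7: [2, 3]; color 8: [5].

χ(G) = 8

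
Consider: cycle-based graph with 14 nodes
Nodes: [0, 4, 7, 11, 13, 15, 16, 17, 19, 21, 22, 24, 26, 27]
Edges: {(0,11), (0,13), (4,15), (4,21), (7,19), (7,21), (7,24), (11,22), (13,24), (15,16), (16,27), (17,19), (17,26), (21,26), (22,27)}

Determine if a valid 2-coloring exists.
No, G is not 2-colorable

Odd cycle [19, 17, 26, 21, 7] needs 3 colors (χ ≥ 3).
Hence χ(G) ≥ 3 > 2, so no proper 2-coloring exists.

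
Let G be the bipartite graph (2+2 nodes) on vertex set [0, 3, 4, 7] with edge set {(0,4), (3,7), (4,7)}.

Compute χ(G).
Clique number ω(G) = 2 (lower bound: χ ≥ ω).
The graph is bipartite (no odd cycle), so 2 colors suffice: χ(G) = 2.
A valid 2-coloring: color 1: [0, 7]; color 2: [3, 4].

χ(G) = 2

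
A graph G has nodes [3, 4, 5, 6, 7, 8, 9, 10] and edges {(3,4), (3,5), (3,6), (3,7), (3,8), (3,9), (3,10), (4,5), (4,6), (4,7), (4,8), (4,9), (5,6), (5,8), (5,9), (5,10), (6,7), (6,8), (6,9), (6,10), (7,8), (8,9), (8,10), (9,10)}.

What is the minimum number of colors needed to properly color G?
Clique number ω(G) = 6 (lower bound: χ ≥ ω).
The clique on [3, 5, 6, 8, 9, 10] has size 6, forcing χ ≥ 6, and the coloring below uses 6 colors, so χ(G) = 6.
A valid 6-coloring: color 1: [6]; color 2: [3]; color 3: [8]; color 4: [7, 9]; color 5: [5]; color 6: [4, 10].

χ(G) = 6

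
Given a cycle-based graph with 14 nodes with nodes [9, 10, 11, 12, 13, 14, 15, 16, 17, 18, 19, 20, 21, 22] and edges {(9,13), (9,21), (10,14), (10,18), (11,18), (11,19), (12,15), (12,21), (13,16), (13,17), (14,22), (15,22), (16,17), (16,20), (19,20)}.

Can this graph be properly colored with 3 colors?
A valid 3-coloring: color 1: [13, 14, 15, 18, 20, 21]; color 2: [9, 10, 12, 16, 19, 22]; color 3: [11, 17].
(χ(G) = 3 ≤ 3.)

Yes, G is 3-colorable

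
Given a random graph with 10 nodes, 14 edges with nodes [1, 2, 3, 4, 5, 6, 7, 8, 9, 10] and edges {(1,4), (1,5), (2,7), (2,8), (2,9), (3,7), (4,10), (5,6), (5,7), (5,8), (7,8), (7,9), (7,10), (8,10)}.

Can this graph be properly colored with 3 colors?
Yes, G is 3-colorable

A valid 3-coloring: color 1: [4, 6, 7]; color 2: [2, 3, 5, 10]; color 3: [1, 8, 9].
(χ(G) = 3 ≤ 3.)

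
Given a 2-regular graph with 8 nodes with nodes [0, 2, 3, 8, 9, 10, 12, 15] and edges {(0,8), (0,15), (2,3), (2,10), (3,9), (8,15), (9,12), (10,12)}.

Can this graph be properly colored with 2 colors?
The clique on vertices [0, 8, 15] has size 3 > 2, so it alone needs 3 colors.

No, G is not 2-colorable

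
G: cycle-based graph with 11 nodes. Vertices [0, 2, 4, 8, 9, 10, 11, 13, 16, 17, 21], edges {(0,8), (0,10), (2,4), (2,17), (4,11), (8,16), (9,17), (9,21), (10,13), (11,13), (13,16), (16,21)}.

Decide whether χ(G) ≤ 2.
No, G is not 2-colorable

Odd cycle [8, 0, 10, 13, 16] needs 3 colors (χ ≥ 3).
Hence χ(G) ≥ 3 > 2, so no proper 2-coloring exists.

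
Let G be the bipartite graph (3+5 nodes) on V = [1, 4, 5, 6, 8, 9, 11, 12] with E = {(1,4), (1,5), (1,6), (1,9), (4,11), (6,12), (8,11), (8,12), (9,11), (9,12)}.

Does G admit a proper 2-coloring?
Yes, G is 2-colorable

A valid 2-coloring: color 1: [1, 11, 12]; color 2: [4, 5, 6, 8, 9].
(χ(G) = 2 ≤ 2.)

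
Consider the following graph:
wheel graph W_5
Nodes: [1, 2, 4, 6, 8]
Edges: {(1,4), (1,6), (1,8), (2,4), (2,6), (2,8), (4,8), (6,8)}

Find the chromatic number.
Clique number ω(G) = 3 (lower bound: χ ≥ ω).
The clique on [1, 4, 8] has size 3, forcing χ ≥ 3, and the coloring below uses 3 colors, so χ(G) = 3.
A valid 3-coloring: color 1: [8]; color 2: [1, 2]; color 3: [4, 6].

χ(G) = 3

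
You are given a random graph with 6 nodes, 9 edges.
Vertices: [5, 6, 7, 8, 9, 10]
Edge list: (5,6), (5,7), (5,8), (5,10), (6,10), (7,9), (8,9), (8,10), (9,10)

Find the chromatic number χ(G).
χ(G) = 3

Clique number ω(G) = 3 (lower bound: χ ≥ ω).
The clique on [8, 9, 10] has size 3, forcing χ ≥ 3, and the coloring below uses 3 colors, so χ(G) = 3.
A valid 3-coloring: color 1: [5, 9]; color 2: [7, 10]; color 3: [6, 8].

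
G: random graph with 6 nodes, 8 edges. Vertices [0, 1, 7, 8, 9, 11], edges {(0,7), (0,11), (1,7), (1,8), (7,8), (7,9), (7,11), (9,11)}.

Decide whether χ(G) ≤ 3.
Yes, G is 3-colorable

A valid 3-coloring: color 1: [7]; color 2: [1, 11]; color 3: [0, 8, 9].
(χ(G) = 3 ≤ 3.)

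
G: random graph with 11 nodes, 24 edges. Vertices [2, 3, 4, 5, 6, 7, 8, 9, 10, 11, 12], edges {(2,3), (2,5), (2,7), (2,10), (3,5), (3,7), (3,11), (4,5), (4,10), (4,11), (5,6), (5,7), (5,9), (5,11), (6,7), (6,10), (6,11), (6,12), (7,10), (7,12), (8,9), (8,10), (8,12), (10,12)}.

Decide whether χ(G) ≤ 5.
Yes, G is 5-colorable

A valid 5-coloring: color 1: [5, 10]; color 2: [7, 8, 11]; color 3: [3, 4, 6, 9]; color 4: [2, 12].
(χ(G) = 4 ≤ 5.)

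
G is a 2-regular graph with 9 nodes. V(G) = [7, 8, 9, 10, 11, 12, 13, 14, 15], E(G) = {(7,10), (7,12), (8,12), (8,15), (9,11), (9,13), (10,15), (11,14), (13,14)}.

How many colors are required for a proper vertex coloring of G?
χ(G) = 3

Clique number ω(G) = 2 (lower bound: χ ≥ ω).
Odd cycle [10, 15, 8, 12, 7] needs 3 colors (χ ≥ 3).
The coloring below uses 3 colors, so χ(G) = 3.
A valid 3-coloring: color 1: [9, 12, 14, 15]; color 2: [8, 10, 11, 13]; color 3: [7].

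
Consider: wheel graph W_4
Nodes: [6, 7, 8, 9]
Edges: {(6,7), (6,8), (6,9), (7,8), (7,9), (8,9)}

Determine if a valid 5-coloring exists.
A valid 5-coloring: color 1: [6]; color 2: [9]; color 3: [8]; color 4: [7].
(χ(G) = 4 ≤ 5.)

Yes, G is 5-colorable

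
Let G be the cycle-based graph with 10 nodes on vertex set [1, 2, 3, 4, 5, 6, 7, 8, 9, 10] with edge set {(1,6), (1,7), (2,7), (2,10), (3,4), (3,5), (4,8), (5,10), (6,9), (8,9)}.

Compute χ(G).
χ(G) = 2

Clique number ω(G) = 2 (lower bound: χ ≥ ω).
The graph is bipartite (no odd cycle), so 2 colors suffice: χ(G) = 2.
A valid 2-coloring: color 1: [3, 6, 7, 8, 10]; color 2: [1, 2, 4, 5, 9].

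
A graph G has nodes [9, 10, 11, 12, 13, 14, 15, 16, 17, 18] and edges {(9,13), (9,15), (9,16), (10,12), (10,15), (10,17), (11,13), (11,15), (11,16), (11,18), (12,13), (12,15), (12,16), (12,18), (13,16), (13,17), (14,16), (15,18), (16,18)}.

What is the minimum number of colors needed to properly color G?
Clique number ω(G) = 3 (lower bound: χ ≥ ω).
The clique on [11, 16, 18] has size 3, forcing χ ≥ 3, and the coloring below uses 3 colors, so χ(G) = 3.
A valid 3-coloring: color 1: [15, 16, 17]; color 2: [9, 11, 12, 14]; color 3: [10, 13, 18].

χ(G) = 3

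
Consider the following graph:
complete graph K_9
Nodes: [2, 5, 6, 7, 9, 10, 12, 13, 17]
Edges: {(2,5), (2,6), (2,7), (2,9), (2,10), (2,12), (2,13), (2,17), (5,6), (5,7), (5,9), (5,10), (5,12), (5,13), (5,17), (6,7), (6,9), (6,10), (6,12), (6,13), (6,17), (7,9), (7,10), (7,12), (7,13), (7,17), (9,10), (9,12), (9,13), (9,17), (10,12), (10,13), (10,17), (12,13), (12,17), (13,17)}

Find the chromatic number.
Clique number ω(G) = 9 (lower bound: χ ≥ ω).
The clique on [2, 5, 6, 7, 9, 10, 12, 13, 17] has size 9, forcing χ ≥ 9, and the coloring below uses 9 colors, so χ(G) = 9.
A valid 9-coloring: color 1: [2]; color 2: [7]; color 3: [5]; color 4: [6]; color 5: [10]; color 6: [13]; color 7: [12]; color 8: [9]; color 9: [17].

χ(G) = 9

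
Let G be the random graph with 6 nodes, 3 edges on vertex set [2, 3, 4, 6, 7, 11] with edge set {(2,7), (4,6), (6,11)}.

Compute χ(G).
χ(G) = 2

Clique number ω(G) = 2 (lower bound: χ ≥ ω).
The graph is bipartite (no odd cycle), so 2 colors suffice: χ(G) = 2.
A valid 2-coloring: color 1: [2, 3, 6]; color 2: [4, 7, 11].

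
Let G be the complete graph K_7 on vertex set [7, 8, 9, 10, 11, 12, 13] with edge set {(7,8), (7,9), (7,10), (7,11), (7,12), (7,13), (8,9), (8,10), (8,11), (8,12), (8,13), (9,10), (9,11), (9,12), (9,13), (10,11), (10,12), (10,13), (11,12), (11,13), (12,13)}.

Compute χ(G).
Clique number ω(G) = 7 (lower bound: χ ≥ ω).
The clique on [7, 8, 9, 10, 11, 12, 13] has size 7, forcing χ ≥ 7, and the coloring below uses 7 colors, so χ(G) = 7.
A valid 7-coloring: color 1: [11]; color 2: [10]; color 3: [12]; color 4: [9]; color 5: [8]; color 6: [13]; color 7: [7].

χ(G) = 7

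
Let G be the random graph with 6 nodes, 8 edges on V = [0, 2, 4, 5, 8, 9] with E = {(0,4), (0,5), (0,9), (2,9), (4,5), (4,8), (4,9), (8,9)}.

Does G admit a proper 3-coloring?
A valid 3-coloring: color 1: [5, 9]; color 2: [2, 4]; color 3: [0, 8].
(χ(G) = 3 ≤ 3.)

Yes, G is 3-colorable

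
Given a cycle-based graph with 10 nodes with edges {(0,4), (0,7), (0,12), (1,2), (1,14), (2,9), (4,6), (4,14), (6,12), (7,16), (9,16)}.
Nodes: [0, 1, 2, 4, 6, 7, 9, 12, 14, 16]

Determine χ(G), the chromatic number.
χ(G) = 2

Clique number ω(G) = 2 (lower bound: χ ≥ ω).
The graph is bipartite (no odd cycle), so 2 colors suffice: χ(G) = 2.
A valid 2-coloring: color 1: [1, 4, 7, 9, 12]; color 2: [0, 2, 6, 14, 16].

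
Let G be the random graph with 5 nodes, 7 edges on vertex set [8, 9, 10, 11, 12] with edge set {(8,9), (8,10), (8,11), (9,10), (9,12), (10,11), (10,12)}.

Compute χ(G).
χ(G) = 3

Clique number ω(G) = 3 (lower bound: χ ≥ ω).
The clique on [8, 9, 10] has size 3, forcing χ ≥ 3, and the coloring below uses 3 colors, so χ(G) = 3.
A valid 3-coloring: color 1: [10]; color 2: [8, 12]; color 3: [9, 11].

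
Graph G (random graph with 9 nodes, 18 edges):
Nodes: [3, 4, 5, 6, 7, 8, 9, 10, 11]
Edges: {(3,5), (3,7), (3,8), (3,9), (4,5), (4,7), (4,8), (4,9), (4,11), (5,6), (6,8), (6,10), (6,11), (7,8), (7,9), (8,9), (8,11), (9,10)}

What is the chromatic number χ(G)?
χ(G) = 4

Clique number ω(G) = 4 (lower bound: χ ≥ ω).
The clique on [3, 7, 8, 9] has size 4, forcing χ ≥ 4, and the coloring below uses 4 colors, so χ(G) = 4.
A valid 4-coloring: color 1: [5, 8, 10]; color 2: [3, 4, 6]; color 3: [9, 11]; color 4: [7].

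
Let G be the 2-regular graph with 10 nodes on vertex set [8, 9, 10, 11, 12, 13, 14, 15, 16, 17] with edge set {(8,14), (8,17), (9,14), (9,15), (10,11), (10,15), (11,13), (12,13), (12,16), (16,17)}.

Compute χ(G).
Clique number ω(G) = 2 (lower bound: χ ≥ ω).
The graph is bipartite (no odd cycle), so 2 colors suffice: χ(G) = 2.
A valid 2-coloring: color 1: [11, 12, 14, 15, 17]; color 2: [8, 9, 10, 13, 16].

χ(G) = 2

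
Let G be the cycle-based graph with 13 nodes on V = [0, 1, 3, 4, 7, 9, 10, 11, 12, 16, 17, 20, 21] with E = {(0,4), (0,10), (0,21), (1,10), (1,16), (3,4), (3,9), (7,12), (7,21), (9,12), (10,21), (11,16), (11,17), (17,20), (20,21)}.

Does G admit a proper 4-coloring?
Yes, G is 4-colorable

A valid 4-coloring: color 1: [4, 9, 16, 17, 21]; color 2: [3, 10, 11, 12, 20]; color 3: [0, 1, 7].
(χ(G) = 3 ≤ 4.)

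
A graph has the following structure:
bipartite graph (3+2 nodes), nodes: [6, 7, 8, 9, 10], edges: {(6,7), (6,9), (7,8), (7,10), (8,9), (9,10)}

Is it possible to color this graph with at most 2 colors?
A valid 2-coloring: color 1: [7, 9]; color 2: [6, 8, 10].
(χ(G) = 2 ≤ 2.)

Yes, G is 2-colorable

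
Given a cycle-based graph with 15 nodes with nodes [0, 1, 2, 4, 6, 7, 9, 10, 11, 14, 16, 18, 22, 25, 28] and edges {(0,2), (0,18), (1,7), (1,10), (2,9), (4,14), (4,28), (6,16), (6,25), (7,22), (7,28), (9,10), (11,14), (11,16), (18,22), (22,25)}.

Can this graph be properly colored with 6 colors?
Yes, G is 6-colorable

A valid 6-coloring: color 1: [2, 4, 6, 7, 10, 11, 18]; color 2: [0, 1, 9, 14, 16, 22, 28]; color 3: [25].
(χ(G) = 3 ≤ 6.)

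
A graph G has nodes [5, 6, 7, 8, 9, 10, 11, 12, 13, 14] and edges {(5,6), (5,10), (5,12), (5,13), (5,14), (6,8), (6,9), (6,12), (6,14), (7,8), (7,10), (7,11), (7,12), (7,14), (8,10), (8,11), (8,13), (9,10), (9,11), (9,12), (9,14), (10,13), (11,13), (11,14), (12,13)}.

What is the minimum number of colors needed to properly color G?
χ(G) = 4

Clique number ω(G) = 3 (lower bound: χ ≥ ω).
Suppose a proper 3-coloring c exists. The clique [5, 6, 12] takes 3 distinct colors; by symmetry let c(5) = 1, c(6) = 2, c(12) = 3.
- Vertex 9: neighbors [6, 12] already have colors [2, 3] ⇒ c(9) = 1.
- Vertex 13: neighbors [5, 12] already have colors [1, 3] ⇒ c(13) = 2.
- Vertex 11: neighbors [9, 13] already have colors [1, 2] ⇒ c(11) = 3.
- Vertex 14: neighbors [5, 6, 11] already have colors [1, 2, 3] — all 3 colors blocked. Contradiction.
The forced assignments end in a contradiction, so G has no proper 3-coloring (χ ≥ 4).
The coloring below uses 4 colors, so χ(G) = 4.
A valid 4-coloring: color 1: [10, 11, 12]; color 2: [8, 14]; color 3: [5, 7, 9]; color 4: [6, 13].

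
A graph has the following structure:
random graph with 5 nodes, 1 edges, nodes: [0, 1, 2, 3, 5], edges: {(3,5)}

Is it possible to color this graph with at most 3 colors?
A valid 3-coloring: color 1: [0, 1, 2, 3]; color 2: [5].
(χ(G) = 2 ≤ 3.)

Yes, G is 3-colorable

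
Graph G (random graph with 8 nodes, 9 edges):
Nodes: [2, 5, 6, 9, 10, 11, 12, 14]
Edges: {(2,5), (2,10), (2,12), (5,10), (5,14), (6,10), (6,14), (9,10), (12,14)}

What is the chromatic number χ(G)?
Clique number ω(G) = 3 (lower bound: χ ≥ ω).
The clique on [2, 5, 10] has size 3, forcing χ ≥ 3, and the coloring below uses 3 colors, so χ(G) = 3.
A valid 3-coloring: color 1: [10, 11, 14]; color 2: [5, 6, 9, 12]; color 3: [2].

χ(G) = 3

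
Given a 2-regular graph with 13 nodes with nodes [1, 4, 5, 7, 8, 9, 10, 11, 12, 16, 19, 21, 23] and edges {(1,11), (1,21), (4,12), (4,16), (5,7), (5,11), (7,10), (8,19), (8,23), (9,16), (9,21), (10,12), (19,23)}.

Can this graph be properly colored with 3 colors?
A valid 3-coloring: color 1: [1, 4, 5, 9, 10, 19]; color 2: [7, 8, 11, 12, 16, 21]; color 3: [23].
(χ(G) = 3 ≤ 3.)

Yes, G is 3-colorable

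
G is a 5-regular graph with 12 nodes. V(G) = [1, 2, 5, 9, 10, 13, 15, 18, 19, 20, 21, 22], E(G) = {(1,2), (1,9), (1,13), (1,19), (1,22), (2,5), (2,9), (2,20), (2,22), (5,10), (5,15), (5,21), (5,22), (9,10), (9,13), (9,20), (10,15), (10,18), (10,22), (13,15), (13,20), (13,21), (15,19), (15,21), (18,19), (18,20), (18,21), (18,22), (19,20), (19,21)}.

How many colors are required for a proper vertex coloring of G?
Clique number ω(G) = 3 (lower bound: χ ≥ ω).
Suppose a proper 3-coloring c exists. The clique [1, 2, 9] takes 3 distinct colors; by symmetry let c(1) = 1, c(2) = 2, c(9) = 3.
- Vertex 13: neighbors [1, 9] already have colors [1, 3] ⇒ c(13) = 2.
- Vertex 22: neighbors [1, 2] already have colors [1, 2] ⇒ c(22) = 3.
- Vertex 5: neighbors [2, 22] already have colors [2, 3] ⇒ c(5) = 1.
- Vertex 15: neighbors [5, 13] already have colors [1, 2] ⇒ c(15) = 3.
- Vertex 21: neighbors [5, 13, 15] already have colors [1, 2, 3] — all 3 colors blocked. Contradiction.
The forced assignments end in a contradiction, so G has no proper 3-coloring (χ ≥ 4).
The coloring below uses 4 colors, so χ(G) = 4.
A valid 4-coloring: color 1: [9, 15, 22]; color 2: [1, 10, 20, 21]; color 3: [5, 13, 19]; color 4: [2, 18].

χ(G) = 4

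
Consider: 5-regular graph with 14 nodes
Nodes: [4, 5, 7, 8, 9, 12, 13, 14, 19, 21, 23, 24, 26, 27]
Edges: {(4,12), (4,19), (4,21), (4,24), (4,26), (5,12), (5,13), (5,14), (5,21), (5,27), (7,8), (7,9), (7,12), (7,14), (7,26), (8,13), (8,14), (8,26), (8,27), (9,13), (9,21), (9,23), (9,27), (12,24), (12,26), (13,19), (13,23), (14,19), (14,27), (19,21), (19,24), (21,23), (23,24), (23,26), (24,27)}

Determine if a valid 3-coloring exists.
No, G is not 3-colorable

Suppose a proper 3-coloring c exists. The clique [4, 12, 24] takes 3 distinct colors; by symmetry let c(4) = 1, c(12) = 2, c(24) = 3.
- Vertex 19: neighbors [4, 24] already have colors [1, 3] ⇒ c(19) = 2.
- Vertex 21: neighbors [4, 19] already have colors [1, 2] ⇒ c(21) = 3.
- Vertex 5: neighbors [12, 21] already have colors [2, 3] ⇒ c(5) = 1.
- Vertex 13: neighbors [5, 19] already have colors [1, 2] ⇒ c(13) = 3.
- Vertex 14: neighbors [5, 19] already have colors [1, 2] ⇒ c(14) = 3.
- Vertex 7: neighbors [12, 14] already have colors [2, 3] ⇒ c(7) = 1.
- Vertex 8: neighbors [7, 13] already have colors [1, 3] ⇒ c(8) = 2.
- Vertex 27: neighbors [5, 8, 14] already have colors [1, 2, 3] — all 3 colors blocked. Contradiction.
The forced assignments end in a contradiction, so G has no proper 3-coloring (χ ≥ 4).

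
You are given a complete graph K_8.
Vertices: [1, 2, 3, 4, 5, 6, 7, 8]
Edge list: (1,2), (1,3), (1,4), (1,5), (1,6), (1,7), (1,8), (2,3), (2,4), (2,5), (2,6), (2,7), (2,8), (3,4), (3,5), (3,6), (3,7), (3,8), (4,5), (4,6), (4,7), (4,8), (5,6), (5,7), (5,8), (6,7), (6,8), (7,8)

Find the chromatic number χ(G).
Clique number ω(G) = 8 (lower bound: χ ≥ ω).
The clique on [1, 2, 3, 4, 5, 6, 7, 8] has size 8, forcing χ ≥ 8, and the coloring below uses 8 colors, so χ(G) = 8.
A valid 8-coloring: color 1: [8]; color 2: [3]; color 3: [2]; color 4: [4]; color 5: [5]; color 6: [6]; color 7: [7]; color 8: [1].

χ(G) = 8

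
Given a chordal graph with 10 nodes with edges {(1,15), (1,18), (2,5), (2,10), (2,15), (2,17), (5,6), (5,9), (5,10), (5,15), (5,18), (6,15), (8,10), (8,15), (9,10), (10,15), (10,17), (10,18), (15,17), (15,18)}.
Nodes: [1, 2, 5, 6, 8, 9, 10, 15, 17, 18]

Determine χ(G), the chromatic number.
χ(G) = 4

Clique number ω(G) = 4 (lower bound: χ ≥ ω).
The clique on [2, 10, 15, 17] has size 4, forcing χ ≥ 4, and the coloring below uses 4 colors, so χ(G) = 4.
A valid 4-coloring: color 1: [9, 15]; color 2: [1, 6, 10]; color 3: [5, 8, 17]; color 4: [2, 18].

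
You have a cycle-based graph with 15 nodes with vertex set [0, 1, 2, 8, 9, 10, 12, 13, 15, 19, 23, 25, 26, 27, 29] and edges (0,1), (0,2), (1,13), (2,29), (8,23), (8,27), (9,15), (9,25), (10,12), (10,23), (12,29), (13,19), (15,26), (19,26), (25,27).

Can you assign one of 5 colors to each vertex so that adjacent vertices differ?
A valid 5-coloring: color 1: [2, 9, 12, 13, 23, 26, 27]; color 2: [1, 8, 10, 15, 19, 25, 29]; color 3: [0].
(χ(G) = 3 ≤ 5.)

Yes, G is 5-colorable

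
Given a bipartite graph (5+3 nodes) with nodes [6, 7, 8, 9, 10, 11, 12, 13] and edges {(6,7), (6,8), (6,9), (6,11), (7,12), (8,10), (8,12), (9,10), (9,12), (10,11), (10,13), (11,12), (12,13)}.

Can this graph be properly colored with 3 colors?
Yes, G is 3-colorable

A valid 3-coloring: color 1: [6, 10, 12]; color 2: [7, 8, 9, 11, 13].
(χ(G) = 2 ≤ 3.)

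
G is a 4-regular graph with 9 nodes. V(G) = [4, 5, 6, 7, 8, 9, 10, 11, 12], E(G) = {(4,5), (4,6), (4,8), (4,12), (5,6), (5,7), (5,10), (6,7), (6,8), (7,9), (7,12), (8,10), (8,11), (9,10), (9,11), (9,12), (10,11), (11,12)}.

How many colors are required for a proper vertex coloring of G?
χ(G) = 3

Clique number ω(G) = 3 (lower bound: χ ≥ ω).
The clique on [4, 6, 8] has size 3, forcing χ ≥ 3, and the coloring below uses 3 colors, so χ(G) = 3.
A valid 3-coloring: color 1: [4, 7, 11]; color 2: [5, 8, 9]; color 3: [6, 10, 12].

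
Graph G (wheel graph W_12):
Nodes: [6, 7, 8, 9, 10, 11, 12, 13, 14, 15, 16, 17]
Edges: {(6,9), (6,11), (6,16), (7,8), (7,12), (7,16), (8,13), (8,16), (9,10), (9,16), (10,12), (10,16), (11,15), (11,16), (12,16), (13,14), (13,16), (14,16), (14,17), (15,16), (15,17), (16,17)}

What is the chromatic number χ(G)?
Clique number ω(G) = 3 (lower bound: χ ≥ ω).
Odd cycle [17, 15, 11, 6, 9, 10, 12, 7, 8, 13, 14] needs 3 colors (χ ≥ 3).
Vertex 16 is adjacent to every vertex of [6, 7, 8, 9, 10, 11, 12, 13, 14, 15, 17], which already need 3 colors among themselves, so 16 needs a new color (χ ≥ 4).
The coloring below uses 4 colors, so χ(G) = 4.
A valid 4-coloring: color 1: [16]; color 2: [9, 11, 12, 13, 17]; color 3: [6, 7, 10, 14, 15]; color 4: [8].

χ(G) = 4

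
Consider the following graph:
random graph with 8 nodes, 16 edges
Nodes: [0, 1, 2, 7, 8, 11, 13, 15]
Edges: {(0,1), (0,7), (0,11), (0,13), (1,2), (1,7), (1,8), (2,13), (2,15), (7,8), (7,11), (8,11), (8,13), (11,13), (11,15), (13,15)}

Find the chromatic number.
Clique number ω(G) = 3 (lower bound: χ ≥ ω).
Suppose a proper 3-coloring c exists. The clique [0, 1, 7] takes 3 distinct colors; by symmetry let c(0) = 1, c(1) = 2, c(7) = 3.
- Vertex 11: neighbors [0, 7] already have colors [1, 3] ⇒ c(11) = 2.
- Vertex 13: neighbors [0, 11] already have colors [1, 2] ⇒ c(13) = 3.
- Vertex 2: neighbors [1, 13] already have colors [2, 3] ⇒ c(2) = 1.
- Vertex 15: neighbors [2, 11, 13] already have colors [1, 2, 3] — all 3 colors blocked. Contradiction.
The forced assignments end in a contradiction, so G has no proper 3-coloring (χ ≥ 4).
The coloring below uses 4 colors, so χ(G) = 4.
A valid 4-coloring: color 1: [7, 13]; color 2: [1, 11]; color 3: [0, 2, 8]; color 4: [15].

χ(G) = 4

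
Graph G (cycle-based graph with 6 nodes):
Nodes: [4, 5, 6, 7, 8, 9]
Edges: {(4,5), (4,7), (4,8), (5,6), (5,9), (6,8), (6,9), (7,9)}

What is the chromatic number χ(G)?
Clique number ω(G) = 3 (lower bound: χ ≥ ω).
The clique on [5, 6, 9] has size 3, forcing χ ≥ 3, and the coloring below uses 3 colors, so χ(G) = 3.
A valid 3-coloring: color 1: [5, 7, 8]; color 2: [4, 9]; color 3: [6].

χ(G) = 3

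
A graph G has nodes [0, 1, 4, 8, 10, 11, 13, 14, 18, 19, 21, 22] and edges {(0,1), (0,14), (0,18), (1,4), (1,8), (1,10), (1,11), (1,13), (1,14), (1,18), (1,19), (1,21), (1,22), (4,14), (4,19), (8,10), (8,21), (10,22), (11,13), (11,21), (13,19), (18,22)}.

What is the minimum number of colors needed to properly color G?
χ(G) = 4

Clique number ω(G) = 3 (lower bound: χ ≥ ω).
Odd cycle [22, 18, 0, 14, 4, 19, 13, 11, 21, 8, 10] needs 3 colors (χ ≥ 3).
Vertex 1 is adjacent to every vertex of [0, 4, 8, 10, 11, 13, 14, 18, 19, 21, 22], which already need 3 colors among themselves, so 1 needs a new color (χ ≥ 4).
The coloring below uses 4 colors, so χ(G) = 4.
A valid 4-coloring: color 1: [1]; color 2: [0, 4, 8, 13, 22]; color 3: [10, 11, 14, 18, 19]; color 4: [21].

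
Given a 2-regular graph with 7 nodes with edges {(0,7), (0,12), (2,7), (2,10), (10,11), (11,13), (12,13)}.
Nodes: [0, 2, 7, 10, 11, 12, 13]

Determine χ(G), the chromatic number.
χ(G) = 3

Clique number ω(G) = 2 (lower bound: χ ≥ ω).
Odd cycle [12, 0, 7, 2, 10, 11, 13] needs 3 colors (χ ≥ 3).
The coloring below uses 3 colors, so χ(G) = 3.
A valid 3-coloring: color 1: [2, 11, 12]; color 2: [0, 10, 13]; color 3: [7].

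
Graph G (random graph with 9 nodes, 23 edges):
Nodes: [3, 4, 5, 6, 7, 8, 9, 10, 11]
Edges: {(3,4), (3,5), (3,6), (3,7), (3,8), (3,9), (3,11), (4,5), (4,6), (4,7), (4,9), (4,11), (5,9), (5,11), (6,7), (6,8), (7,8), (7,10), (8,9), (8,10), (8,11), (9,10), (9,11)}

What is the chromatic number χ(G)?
χ(G) = 5

Clique number ω(G) = 5 (lower bound: χ ≥ ω).
The clique on [3, 4, 5, 9, 11] has size 5, forcing χ ≥ 5, and the coloring below uses 5 colors, so χ(G) = 5.
A valid 5-coloring: color 1: [3, 10]; color 2: [4, 8]; color 3: [7, 9]; color 4: [6, 11]; color 5: [5].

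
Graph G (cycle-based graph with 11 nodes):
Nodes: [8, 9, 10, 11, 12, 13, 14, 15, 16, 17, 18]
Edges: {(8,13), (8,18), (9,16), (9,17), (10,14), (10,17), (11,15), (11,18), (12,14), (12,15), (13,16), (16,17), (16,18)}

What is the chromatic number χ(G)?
Clique number ω(G) = 3 (lower bound: χ ≥ ω).
The clique on [9, 16, 17] has size 3, forcing χ ≥ 3, and the coloring below uses 3 colors, so χ(G) = 3.
A valid 3-coloring: color 1: [8, 10, 11, 12, 16]; color 2: [13, 14, 15, 17, 18]; color 3: [9].

χ(G) = 3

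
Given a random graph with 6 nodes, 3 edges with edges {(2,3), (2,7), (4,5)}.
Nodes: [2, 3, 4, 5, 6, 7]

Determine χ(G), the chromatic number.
Clique number ω(G) = 2 (lower bound: χ ≥ ω).
The graph is bipartite (no odd cycle), so 2 colors suffice: χ(G) = 2.
A valid 2-coloring: color 1: [2, 4, 6]; color 2: [3, 5, 7].

χ(G) = 2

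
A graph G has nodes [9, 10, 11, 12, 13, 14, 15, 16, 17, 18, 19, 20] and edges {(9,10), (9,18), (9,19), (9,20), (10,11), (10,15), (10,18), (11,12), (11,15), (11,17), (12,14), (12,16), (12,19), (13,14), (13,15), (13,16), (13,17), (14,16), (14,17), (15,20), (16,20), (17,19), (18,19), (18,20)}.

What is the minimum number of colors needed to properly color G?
χ(G) = 4

Clique number ω(G) = 3 (lower bound: χ ≥ ω).
Suppose a proper 3-coloring c exists. The clique [9, 10, 18] takes 3 distinct colors; by symmetry let c(9) = 1, c(10) = 2, c(18) = 3.
- Vertex 19: neighbors [9, 18] already have colors [1, 3] ⇒ c(19) = 2.
- Vertex 20: neighbors [9, 18] already have colors [1, 3] ⇒ c(20) = 2.
- Vertex 11: neighbors [10] already have colors [2]; try each remaining color.
- Case c(11) = 1:
  - Vertex 12: neighbors [11, 19] already have colors [1, 2] ⇒ c(12) = 3.
  - Vertex 16: neighbors [20, 12] already have colors [2, 3] ⇒ c(16) = 1.
  - Vertex 14: neighbors [16, 12] already have colors [1, 3] ⇒ c(14) = 2.
  - Vertex 13: neighbors [16, 14] already have colors [1, 2] ⇒ c(13) = 3.
  - Vertex 15: neighbors [11, 10, 13] already have colors [1, 2, 3] — all 3 colors blocked. Contradiction.
- Case c(11) = 3:
  - Vertex 12: neighbors [19, 11] already have colors [2, 3] ⇒ c(12) = 1.
  - Vertex 16: neighbors [12, 20] already have colors [1, 2] ⇒ c(16) = 3.
  - Vertex 14: neighbors [12, 16] already have colors [1, 3] ⇒ c(14) = 2.
  - Vertex 13: neighbors [14, 16] already have colors [2, 3] ⇒ c(13) = 1.
  - Vertex 15: neighbors [13, 10, 11] already have colors [1, 2, 3] — all 3 colors blocked. Contradiction.
Every case ends in a contradiction, so G has no proper 3-coloring (χ ≥ 4).
The coloring below uses 4 colors, so χ(G) = 4.
A valid 4-coloring: color 1: [11, 13, 19, 20]; color 2: [10, 16, 17]; color 3: [14, 15, 18]; color 4: [9, 12].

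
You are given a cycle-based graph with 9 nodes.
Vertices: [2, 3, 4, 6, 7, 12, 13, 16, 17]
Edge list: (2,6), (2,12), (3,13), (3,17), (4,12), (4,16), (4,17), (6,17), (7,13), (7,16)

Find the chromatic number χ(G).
Clique number ω(G) = 2 (lower bound: χ ≥ ω).
Odd cycle [12, 2, 6, 17, 3, 13, 7, 16, 4] needs 3 colors (χ ≥ 3).
The coloring below uses 3 colors, so χ(G) = 3.
A valid 3-coloring: color 1: [2, 3, 4, 7]; color 2: [12, 13, 16, 17]; color 3: [6].

χ(G) = 3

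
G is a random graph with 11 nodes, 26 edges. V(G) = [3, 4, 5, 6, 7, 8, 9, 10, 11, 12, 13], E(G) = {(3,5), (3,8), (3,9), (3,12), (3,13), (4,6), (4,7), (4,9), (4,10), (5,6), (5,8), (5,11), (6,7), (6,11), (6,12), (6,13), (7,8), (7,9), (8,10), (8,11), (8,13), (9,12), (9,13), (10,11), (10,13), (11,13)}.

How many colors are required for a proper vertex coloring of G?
χ(G) = 4

Clique number ω(G) = 4 (lower bound: χ ≥ ω).
The clique on [8, 10, 11, 13] has size 4, forcing χ ≥ 4, and the coloring below uses 4 colors, so χ(G) = 4.
A valid 4-coloring: color 1: [6, 8, 9]; color 2: [4, 5, 12, 13]; color 3: [3, 7, 11]; color 4: [10].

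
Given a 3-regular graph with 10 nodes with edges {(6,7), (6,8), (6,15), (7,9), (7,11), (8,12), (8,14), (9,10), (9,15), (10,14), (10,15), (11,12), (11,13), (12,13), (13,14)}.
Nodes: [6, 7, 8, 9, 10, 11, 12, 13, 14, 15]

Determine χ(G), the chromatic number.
χ(G) = 3

Clique number ω(G) = 3 (lower bound: χ ≥ ω).
The clique on [9, 10, 15] has size 3, forcing χ ≥ 3, and the coloring below uses 3 colors, so χ(G) = 3.
A valid 3-coloring: color 1: [6, 9, 12, 14]; color 2: [8, 11, 15]; color 3: [7, 10, 13].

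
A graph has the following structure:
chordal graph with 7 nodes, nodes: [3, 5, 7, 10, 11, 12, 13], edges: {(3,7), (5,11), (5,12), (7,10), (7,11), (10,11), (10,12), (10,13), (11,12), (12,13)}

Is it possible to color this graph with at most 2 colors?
No, G is not 2-colorable

The clique on vertices [10, 11, 12] has size 3 > 2, so it alone needs 3 colors.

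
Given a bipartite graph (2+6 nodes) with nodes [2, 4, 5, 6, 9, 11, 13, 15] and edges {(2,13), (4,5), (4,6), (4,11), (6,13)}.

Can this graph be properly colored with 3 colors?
Yes, G is 3-colorable

A valid 3-coloring: color 1: [4, 9, 13, 15]; color 2: [2, 5, 6, 11].
(χ(G) = 2 ≤ 3.)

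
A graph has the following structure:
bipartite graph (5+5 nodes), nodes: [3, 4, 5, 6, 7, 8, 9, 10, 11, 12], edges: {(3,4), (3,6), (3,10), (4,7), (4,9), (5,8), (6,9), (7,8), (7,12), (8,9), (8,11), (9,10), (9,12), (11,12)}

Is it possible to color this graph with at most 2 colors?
A valid 2-coloring: color 1: [3, 5, 7, 9, 11]; color 2: [4, 6, 8, 10, 12].
(χ(G) = 2 ≤ 2.)

Yes, G is 2-colorable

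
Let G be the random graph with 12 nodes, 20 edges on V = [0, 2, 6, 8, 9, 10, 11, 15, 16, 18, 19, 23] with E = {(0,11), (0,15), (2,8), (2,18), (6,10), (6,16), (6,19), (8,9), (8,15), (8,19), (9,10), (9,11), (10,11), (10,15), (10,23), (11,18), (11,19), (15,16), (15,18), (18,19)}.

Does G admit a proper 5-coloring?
Yes, G is 5-colorable

A valid 5-coloring: color 1: [0, 8, 10, 16, 18]; color 2: [2, 6, 11, 15, 23]; color 3: [9, 19].
(χ(G) = 3 ≤ 5.)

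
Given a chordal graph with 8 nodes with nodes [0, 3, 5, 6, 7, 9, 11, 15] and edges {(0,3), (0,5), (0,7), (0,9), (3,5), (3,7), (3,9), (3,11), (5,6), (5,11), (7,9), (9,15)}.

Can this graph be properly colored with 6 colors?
A valid 6-coloring: color 1: [3, 6, 15]; color 2: [5, 9]; color 3: [0, 11]; color 4: [7].
(χ(G) = 4 ≤ 6.)

Yes, G is 6-colorable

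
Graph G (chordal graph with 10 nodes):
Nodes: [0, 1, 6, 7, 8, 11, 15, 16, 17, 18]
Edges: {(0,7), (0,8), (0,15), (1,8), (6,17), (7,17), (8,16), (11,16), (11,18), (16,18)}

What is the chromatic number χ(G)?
Clique number ω(G) = 3 (lower bound: χ ≥ ω).
The clique on [11, 16, 18] has size 3, forcing χ ≥ 3, and the coloring below uses 3 colors, so χ(G) = 3.
A valid 3-coloring: color 1: [0, 1, 16, 17]; color 2: [6, 7, 8, 15, 18]; color 3: [11].

χ(G) = 3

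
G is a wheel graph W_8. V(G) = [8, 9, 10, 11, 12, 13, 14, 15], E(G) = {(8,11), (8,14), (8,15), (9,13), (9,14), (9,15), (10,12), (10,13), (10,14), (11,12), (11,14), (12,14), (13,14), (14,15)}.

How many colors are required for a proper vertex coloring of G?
Clique number ω(G) = 3 (lower bound: χ ≥ ω).
Odd cycle [8, 11, 12, 10, 13, 9, 15] needs 3 colors (χ ≥ 3).
Vertex 14 is adjacent to every vertex of [8, 9, 10, 11, 12, 13, 15], which already need 3 colors among themselves, so 14 needs a new color (χ ≥ 4).
The coloring below uses 4 colors, so χ(G) = 4.
A valid 4-coloring: color 1: [14]; color 2: [8, 9, 12]; color 3: [10, 11, 15]; color 4: [13].

χ(G) = 4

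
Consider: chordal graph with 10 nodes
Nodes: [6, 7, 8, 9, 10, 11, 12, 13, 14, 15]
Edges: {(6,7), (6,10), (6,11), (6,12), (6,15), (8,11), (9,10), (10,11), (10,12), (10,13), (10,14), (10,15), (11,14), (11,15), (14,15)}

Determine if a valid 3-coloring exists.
No, G is not 3-colorable

The clique on vertices [6, 10, 11, 15] has size 4 > 3, so it alone needs 4 colors.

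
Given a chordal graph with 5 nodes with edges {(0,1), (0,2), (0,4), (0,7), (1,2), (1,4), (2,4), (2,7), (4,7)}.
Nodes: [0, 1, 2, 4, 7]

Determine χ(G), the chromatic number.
Clique number ω(G) = 4 (lower bound: χ ≥ ω).
The clique on [0, 1, 2, 4] has size 4, forcing χ ≥ 4, and the coloring below uses 4 colors, so χ(G) = 4.
A valid 4-coloring: color 1: [2]; color 2: [4]; color 3: [0]; color 4: [1, 7].

χ(G) = 4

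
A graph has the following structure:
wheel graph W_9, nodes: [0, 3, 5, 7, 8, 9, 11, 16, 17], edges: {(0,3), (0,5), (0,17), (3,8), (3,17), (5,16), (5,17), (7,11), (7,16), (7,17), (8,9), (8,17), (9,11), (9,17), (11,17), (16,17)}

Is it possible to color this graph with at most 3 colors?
Yes, G is 3-colorable

A valid 3-coloring: color 1: [17]; color 2: [0, 8, 11, 16]; color 3: [3, 5, 7, 9].
(χ(G) = 3 ≤ 3.)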